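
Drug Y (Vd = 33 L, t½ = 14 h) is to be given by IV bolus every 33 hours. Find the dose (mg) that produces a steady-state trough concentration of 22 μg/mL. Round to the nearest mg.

τ/t½ = 33/14 ≈ 2.3571, so f = (1/2)^(33/14) ≈ 0.195177.
Cmin,ss = (D/Vd)·f/(1−f), so D = Cmin,ss·Vd·(1−f)/f.
D = 22 × 33 × (1−f)/f ≈ 22 × 33 × 4.12355 ≈ 2993.70 mg.

2994 mg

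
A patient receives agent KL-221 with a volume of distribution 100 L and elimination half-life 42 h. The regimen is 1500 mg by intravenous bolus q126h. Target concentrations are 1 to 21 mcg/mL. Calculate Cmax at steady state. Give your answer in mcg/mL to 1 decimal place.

τ = 126 h = 3 half-lives, so f = (1/2)^3 = 0.125.
At steady state, R = 1/(1 − 0.125) = 8/7.
Single-dose peak C₀ = D/Vd = 1500/100 = 15 mcg/mL.
Steady-state peak Cmax,ss = C₀·R = 15 × 8/7 ≈ 17.143 mcg/mL.
Peak 17.1 mcg/mL vs MTC 21 mcg/mL: below toxic threshold.

17.1 mcg/mL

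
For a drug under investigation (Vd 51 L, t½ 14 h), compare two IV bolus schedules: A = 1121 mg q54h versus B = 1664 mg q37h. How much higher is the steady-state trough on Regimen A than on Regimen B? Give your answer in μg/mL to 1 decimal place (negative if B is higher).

Regimen A: f = (1/2)^(54/14) ≈ 0.0690; Cmin,ss = (1121/51)·f/(1−f) ≈ 1.629 μg/mL.
Regimen B: f = (1/2)^(37/14) ≈ 0.1601; Cmin,ss = (1664/51)·f/(1−f) ≈ 6.219 μg/mL.
Difference ≈ 1.629 − 6.219 ≈ -4.590 μg/mL.

-4.6 μg/mL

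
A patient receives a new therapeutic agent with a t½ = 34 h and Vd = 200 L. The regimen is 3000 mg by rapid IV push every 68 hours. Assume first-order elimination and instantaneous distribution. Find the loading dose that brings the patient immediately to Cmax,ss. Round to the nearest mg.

4000 mg

f = (1/2)^(68/34) ≈ 0.250000; accumulation ratio R = 1/(1−f) ≈ 1.33333.
Loading dose to hit Cmax,ss on first dose: D_load = D_maint·R ≈ 3000 × 1.33333 ≈ 3999.99 mg.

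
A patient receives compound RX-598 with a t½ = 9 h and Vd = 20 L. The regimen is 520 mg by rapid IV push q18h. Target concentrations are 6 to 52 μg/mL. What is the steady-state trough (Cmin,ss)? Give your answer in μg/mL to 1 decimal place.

8.7 μg/mL

The dosing interval is 2 half-lives, so f = 2^(−2) = 0.25.
Accumulation ratio R = 1/(1 − f) = 1/0.75 = 4/3.
Single-dose peak C₀ = D/Vd = 520/20 = 26 μg/mL.
Steady-state peak Cmax,ss = C₀·R = 26 × 4/3 ≈ 34.667 μg/mL.
Steady-state trough Cmin,ss = Cmax,ss·f ≈ 34.667 × 0.25 ≈ 8.667 μg/mL.
Trough 8.7 μg/mL vs MEC 6 μg/mL: adequate.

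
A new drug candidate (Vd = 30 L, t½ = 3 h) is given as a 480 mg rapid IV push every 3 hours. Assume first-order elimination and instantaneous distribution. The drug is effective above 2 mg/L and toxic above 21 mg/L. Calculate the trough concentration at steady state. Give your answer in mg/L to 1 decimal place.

16.0 mg/L

The dosing interval is 1 half-life, so f = 2^(−1) = 0.5.
Accumulation ratio R = 1/(1 − f) = 1/0.5 = 2/1.
Single-dose peak C₀ = D/Vd = 480/30 = 16 mg/L.
Steady-state peak Cmax,ss = C₀·R = 16 × 2/1 ≈ 32.000 mg/L.
Steady-state trough Cmin,ss = Cmax,ss·f ≈ 32.000 × 0.5 ≈ 16.000 mg/L.
Trough 16.0 mg/L vs MEC 2 mg/L: adequate.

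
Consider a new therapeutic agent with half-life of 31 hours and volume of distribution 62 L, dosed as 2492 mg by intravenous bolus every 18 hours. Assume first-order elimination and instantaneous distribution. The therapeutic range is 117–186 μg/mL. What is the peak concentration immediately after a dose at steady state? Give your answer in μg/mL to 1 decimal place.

121.3 μg/mL

k = ln2/t½ = ln2/31 ≈ 0.022360 h⁻¹; fraction remaining f = e^(−kτ) = e^(−0.022360×18) ≈ 0.6687.
At steady state, accumulation factor R = 1/(1 − e^(−kτ)) ≈ 3.0184.
Single-dose peak C₀ = D/Vd = 2492/62 ≈ 40.194 μg/mL.
Cmax,ss = C₀/(1 − f) ≈ 40.194/0.3313 ≈ 121.322 μg/mL.
Peak 121.3 μg/mL vs MTC 186 μg/mL: below toxic threshold.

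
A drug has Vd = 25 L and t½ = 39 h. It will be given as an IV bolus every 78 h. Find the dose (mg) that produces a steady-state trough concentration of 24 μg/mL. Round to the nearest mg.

τ/t½ = 78/39 ≈ 2, so f = (1/2)^(78/39) ≈ 0.250000.
Cmin,ss = (D/Vd)·f/(1−f), so D = Cmin,ss·Vd·(1−f)/f.
D = 24 × 25 × (1−f)/f ≈ 24 × 25 × 3.00000 ≈ 1800.00 mg.

1800 mg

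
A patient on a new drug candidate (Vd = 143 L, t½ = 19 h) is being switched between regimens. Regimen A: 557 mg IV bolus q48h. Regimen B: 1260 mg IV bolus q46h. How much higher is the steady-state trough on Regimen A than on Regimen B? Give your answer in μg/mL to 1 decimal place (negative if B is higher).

Regimen A: f = (1/2)^(48/19) ≈ 0.1736; Cmin,ss = (557/143)·f/(1−f) ≈ 0.818 μg/mL.
Regimen B: f = (1/2)^(46/19) ≈ 0.1867; Cmin,ss = (1260/143)·f/(1−f) ≈ 2.023 μg/mL.
Difference ≈ 0.818 − 2.023 ≈ -1.205 μg/mL.

-1.2 μg/mL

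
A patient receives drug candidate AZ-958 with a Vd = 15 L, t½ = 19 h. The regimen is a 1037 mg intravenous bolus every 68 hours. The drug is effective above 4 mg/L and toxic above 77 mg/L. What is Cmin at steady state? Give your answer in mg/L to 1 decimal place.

Over one 68-h interval, 68/19 ≈ 3.5789 half-lives elapse, leaving f ≈ 0.0837 of each dose.
Each bolus raises the concentration by D/Vd = 1037/15 ≈ 69.133 mg/L.
Steady-state trough Cmin,ss = C₀·f/(1−f) ≈ 69.133 × 0.0837/0.9163 ≈ 6.315 mg/L.
Trough 6.3 mg/L vs MEC 4 mg/L: adequate.

6.3 mg/L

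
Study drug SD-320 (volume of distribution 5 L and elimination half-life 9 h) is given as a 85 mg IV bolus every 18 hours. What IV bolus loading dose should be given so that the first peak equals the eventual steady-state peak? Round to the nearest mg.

f = (1/2)^(18/9) ≈ 0.250000; accumulation ratio R = 1/(1−f) ≈ 1.33333.
Loading dose to hit Cmax,ss on first dose: D_load = D_maint·R ≈ 85 × 1.33333 ≈ 113.33 mg.

113 mg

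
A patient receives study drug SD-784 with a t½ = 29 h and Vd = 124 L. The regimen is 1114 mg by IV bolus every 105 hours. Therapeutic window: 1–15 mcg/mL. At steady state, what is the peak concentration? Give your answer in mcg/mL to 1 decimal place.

9.8 mcg/mL

Over one 105-h interval, 105/29 ≈ 3.6207 half-lives elapse, leaving f ≈ 0.0813 of each dose.
Accumulation ratio R = 1/(1 − f) ≈ 1/0.9187 ≈ 1.0885.
Each bolus raises the concentration by D/Vd = 1114/124 ≈ 8.984 mcg/mL.
Steady-state peak Cmax,ss = C₀·R ≈ 8.984 × 1.0885 ≈ 9.779 mcg/mL.
Peak 9.8 mcg/mL vs MTC 15 mcg/mL: below toxic threshold.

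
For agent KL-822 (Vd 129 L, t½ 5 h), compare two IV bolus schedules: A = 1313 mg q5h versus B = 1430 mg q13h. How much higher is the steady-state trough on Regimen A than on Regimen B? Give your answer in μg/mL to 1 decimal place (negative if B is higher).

Regimen A: f = (1/2)^(5/5) ≈ 0.5000; Cmin,ss = (1313/129)·f/(1−f) ≈ 10.178 μg/mL.
Regimen B: f = (1/2)^(13/5) ≈ 0.1649; Cmin,ss = (1430/129)·f/(1−f) ≈ 2.189 μg/mL.
Difference ≈ 10.178 − 2.189 ≈ 7.989 μg/mL.

8.0 μg/mL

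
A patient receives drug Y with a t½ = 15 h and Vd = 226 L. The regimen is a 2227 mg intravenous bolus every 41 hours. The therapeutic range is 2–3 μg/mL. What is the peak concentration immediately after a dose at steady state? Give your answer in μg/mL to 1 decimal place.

τ/t½ = 41/15 ≈ 2.7333, so fraction remaining f = (1/2)^(41/15) ≈ 0.1504.
Accumulation ratio R = 1/(1 − f) ≈ 1/0.8496 ≈ 1.1770.
Each bolus raises the concentration by D/Vd = 2227/226 ≈ 9.854 μg/mL.
Steady-state peak Cmax,ss = C₀·R ≈ 9.854 × 1.1770 ≈ 11.598 μg/mL.
Peak 11.6 μg/mL vs MTC 3 μg/mL: exceeds toxic threshold.

11.6 μg/mL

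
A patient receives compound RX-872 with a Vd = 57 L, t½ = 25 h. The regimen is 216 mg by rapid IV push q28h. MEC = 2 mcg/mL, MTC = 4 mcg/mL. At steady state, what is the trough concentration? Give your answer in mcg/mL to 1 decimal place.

3.2 mcg/mL

Over one 28-h interval, 28/25 ≈ 1.12 half-lives elapse, leaving f ≈ 0.4601 of each dose.
Single-dose peak C₀ = D/Vd = 216/57 ≈ 3.789 mcg/mL.
Steady-state trough Cmin,ss = C₀·f/(1−f) ≈ 3.789 × 0.4601/0.5399 ≈ 3.229 mcg/mL.
Trough 3.2 mcg/mL vs MEC 2 mcg/mL: adequate.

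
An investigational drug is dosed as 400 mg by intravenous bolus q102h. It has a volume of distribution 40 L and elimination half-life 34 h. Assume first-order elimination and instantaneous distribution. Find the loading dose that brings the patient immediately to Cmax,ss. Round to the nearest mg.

457 mg

f = (1/2)^(102/34) ≈ 0.125000; accumulation ratio R = 1/(1−f) ≈ 1.14286.
Loading dose to hit Cmax,ss on first dose: D_load = D_maint·R ≈ 400 × 1.14286 ≈ 457.14 mg.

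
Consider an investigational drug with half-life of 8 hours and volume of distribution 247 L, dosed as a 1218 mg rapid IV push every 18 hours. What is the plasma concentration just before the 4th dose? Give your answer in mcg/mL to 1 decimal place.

f = (1/2)^(τ/t½) = (1/2)^(18/8) ≈ 0.2102.
C₀ = D/Vd = 1218/247 ≈ 4.931 mcg/mL.
Before the 4th dose, 3 doses have been given. Superposition: Cmin = C₀·(f + f² + … + f^3).
≈ 4.931 × (0.2102 + 0.0442 + 0.0093) ≈ 4.931 × 0.2637 ≈ 1.300 mcg/mL.

1.3 mcg/mL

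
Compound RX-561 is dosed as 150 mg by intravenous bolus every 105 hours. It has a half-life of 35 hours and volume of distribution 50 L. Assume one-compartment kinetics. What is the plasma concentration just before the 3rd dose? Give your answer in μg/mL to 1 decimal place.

f = (1/2)^(τ/t½) = (1/2)^(105/35) ≈ 0.1250.
C₀ = D/Vd = 150/50 ≈ 3.000 μg/mL.
Before the 3rd dose, 2 doses have been given. Superposition: Cmin = C₀·(f + f²).
≈ 3.000 × (0.1250 + 0.0156) ≈ 3.000 × 0.1406 ≈ 0.422 μg/mL.

0.4 μg/mL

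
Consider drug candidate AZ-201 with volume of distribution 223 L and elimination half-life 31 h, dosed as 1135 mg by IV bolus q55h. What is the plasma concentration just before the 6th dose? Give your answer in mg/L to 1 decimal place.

f = (1/2)^(τ/t½) = (1/2)^(55/31) ≈ 0.2924.
C₀ = D/Vd = 1135/223 ≈ 5.090 mg/L.
Before the 6th dose, 5 doses have been given. Superposition: Cmin = C₀·(f + f² + … + f^5).
≈ 5.090 × (0.2924 + 0.0855 + 0.0250 + 0.0073 + 0.0021) ≈ 5.090 × 0.4123 ≈ 2.099 mg/L.

2.1 mg/L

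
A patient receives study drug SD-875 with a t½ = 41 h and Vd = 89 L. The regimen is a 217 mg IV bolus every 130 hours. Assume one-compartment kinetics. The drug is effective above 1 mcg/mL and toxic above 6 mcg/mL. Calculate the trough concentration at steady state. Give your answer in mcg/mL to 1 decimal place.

τ/t½ = 130/41 ≈ 3.1707, so fraction remaining f = (1/2)^(130/41) ≈ 0.1110.
At steady state, accumulation factor R = 1/(1 − e^(−kτ)) ≈ 1.1249.
Each bolus raises the concentration by D/Vd = 217/89 ≈ 2.438 mcg/mL.
Steady-state peak Cmax,ss = C₀·R ≈ 2.438 × 1.1249 ≈ 2.743 mcg/mL.
Steady-state trough Cmin,ss = Cmax,ss·f ≈ 2.743 × 0.1110 ≈ 0.304 mcg/mL.
Trough 0.3 mcg/mL vs MEC 1 mcg/mL: subtherapeutic.

0.3 mcg/mL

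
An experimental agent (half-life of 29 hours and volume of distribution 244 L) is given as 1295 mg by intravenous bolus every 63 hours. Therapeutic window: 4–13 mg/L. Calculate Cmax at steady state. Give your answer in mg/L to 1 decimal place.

τ/t½ = 63/29 ≈ 2.1724, so fraction remaining f = (1/2)^(63/29) ≈ 0.2218.
Accumulation ratio R = 1/(1 − f) ≈ 1/0.7782 ≈ 1.2850.
Single-dose peak C₀ = D/Vd = 1295/244 ≈ 5.307 mg/L.
Steady-state peak Cmax,ss = C₀·R ≈ 5.307 × 1.2850 ≈ 6.819 mg/L.
Peak 6.8 mg/L vs MTC 13 mg/L: below toxic threshold.

6.8 mg/L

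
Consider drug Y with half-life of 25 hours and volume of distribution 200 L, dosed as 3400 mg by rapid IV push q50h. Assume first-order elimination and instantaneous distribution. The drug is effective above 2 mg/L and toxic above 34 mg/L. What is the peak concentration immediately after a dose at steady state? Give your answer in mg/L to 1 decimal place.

22.7 mg/L

The dosing interval is 2 half-lives, so f = 2^(−2) = 0.25.
At steady state, R = 1/(1 − 0.25) = 4/3.
Single-dose peak C₀ = D/Vd = 3400/200 = 17 mg/L.
Steady-state peak Cmax,ss = C₀·R = 17 × 4/3 ≈ 22.667 mg/L.
Peak 22.7 mg/L vs MTC 34 mg/L: below toxic threshold.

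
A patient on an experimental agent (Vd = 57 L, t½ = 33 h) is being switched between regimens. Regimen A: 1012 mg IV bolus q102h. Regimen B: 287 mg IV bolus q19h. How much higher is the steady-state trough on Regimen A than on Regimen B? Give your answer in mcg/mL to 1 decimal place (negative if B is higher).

-7.9 mcg/mL

Regimen A: f = (1/2)^(102/33) ≈ 0.1174; Cmin,ss = (1012/57)·f/(1−f) ≈ 2.362 mcg/mL.
Regimen B: f = (1/2)^(19/33) ≈ 0.6709; Cmin,ss = (287/57)·f/(1−f) ≈ 10.264 mcg/mL.
Difference ≈ 2.362 − 10.264 ≈ -7.902 mcg/mL.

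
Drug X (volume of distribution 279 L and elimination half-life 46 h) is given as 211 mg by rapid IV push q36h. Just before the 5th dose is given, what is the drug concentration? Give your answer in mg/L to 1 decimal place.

f = (1/2)^(τ/t½) = (1/2)^(36/46) ≈ 0.5813.
C₀ = D/Vd = 211/279 ≈ 0.756 mg/L.
Before the 5th dose, 4 doses have been given. Superposition: Cmin = C₀·(f + f² + … + f^4).
≈ 0.756 × (0.5813 + 0.3379 + 0.1964 + 0.1142) ≈ 0.756 × 1.2298 ≈ 0.930 mg/L.

0.9 mg/L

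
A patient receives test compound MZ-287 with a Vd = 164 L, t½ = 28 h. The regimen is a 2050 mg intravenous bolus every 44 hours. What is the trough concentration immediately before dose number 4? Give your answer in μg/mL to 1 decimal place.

f = (1/2)^(τ/t½) = (1/2)^(44/28) ≈ 0.3365.
C₀ = D/Vd = 2050/164 ≈ 12.500 μg/mL.
Before the 4th dose, 3 doses have been given. Superposition: Cmin = C₀·(f + f² + … + f^3).
≈ 12.500 × (0.3365 + 0.1132 + 0.0381) ≈ 12.500 × 0.4878 ≈ 6.098 μg/mL.

6.1 μg/mL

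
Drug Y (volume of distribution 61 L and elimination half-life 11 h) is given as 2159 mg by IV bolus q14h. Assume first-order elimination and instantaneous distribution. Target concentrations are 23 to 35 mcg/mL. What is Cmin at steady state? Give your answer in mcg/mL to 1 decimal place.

Over one 14-h interval, 14/11 ≈ 1.2727 half-lives elapse, leaving f ≈ 0.4139 of each dose.
Single-dose peak C₀ = D/Vd = 2159/61 ≈ 35.393 mcg/mL.
Steady-state trough Cmin,ss = C₀·f/(1−f) ≈ 35.393 × 0.4139/0.5861 ≈ 24.994 mcg/mL.
Trough 25.0 mcg/mL vs MEC 23 mcg/mL: adequate.

25.0 mcg/mL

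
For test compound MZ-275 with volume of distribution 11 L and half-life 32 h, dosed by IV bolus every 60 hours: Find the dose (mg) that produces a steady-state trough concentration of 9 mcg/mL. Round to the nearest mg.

τ/t½ = 60/32 ≈ 1.875, so f = (1/2)^(60/32) ≈ 0.272627.
Cmin,ss = (D/Vd)·f/(1−f), so D = Cmin,ss·Vd·(1−f)/f.
D = 9 × 11 × (1−f)/f ≈ 9 × 11 × 2.66802 ≈ 264.13 mg.

264 mg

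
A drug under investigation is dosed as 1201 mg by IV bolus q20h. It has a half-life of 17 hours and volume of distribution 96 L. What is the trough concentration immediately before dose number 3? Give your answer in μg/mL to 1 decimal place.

f = (1/2)^(τ/t½) = (1/2)^(20/17) ≈ 0.4424.
C₀ = D/Vd = 1201/96 ≈ 12.510 μg/mL.
Before the 3rd dose, 2 doses have been given. Superposition: Cmin = C₀·(f + f²).
≈ 12.510 × (0.4424 + 0.1957) ≈ 12.510 × 0.6381 ≈ 7.983 μg/mL.

8.0 μg/mL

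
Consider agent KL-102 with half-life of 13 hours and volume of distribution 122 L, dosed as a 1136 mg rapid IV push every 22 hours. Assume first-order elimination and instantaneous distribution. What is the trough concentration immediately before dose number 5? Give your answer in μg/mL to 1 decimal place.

4.1 μg/mL

f = (1/2)^(τ/t½) = (1/2)^(22/13) ≈ 0.3094.
C₀ = D/Vd = 1136/122 ≈ 9.311 μg/mL.
Before the 5th dose, 4 doses have been given. Superposition: Cmin = C₀·(f + f² + … + f^4).
≈ 9.311 × (0.3094 + 0.0957 + 0.0296 + 0.0092) ≈ 9.311 × 0.4439 ≈ 4.133 μg/mL.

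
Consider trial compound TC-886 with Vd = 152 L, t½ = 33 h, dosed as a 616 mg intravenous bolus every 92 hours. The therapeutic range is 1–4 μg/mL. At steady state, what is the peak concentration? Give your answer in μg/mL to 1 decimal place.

k = ln2/t½ = ln2/33 ≈ 0.021004 h⁻¹; fraction remaining f = e^(−kτ) = e^(−0.021004×92) ≈ 0.1448.
At steady state, accumulation factor R = 1/(1 − e^(−kτ)) ≈ 1.1693.
Single-dose peak C₀ = D/Vd = 616/152 ≈ 4.053 μg/mL.
Steady-state peak Cmax,ss = C₀·R ≈ 4.053 × 1.1693 ≈ 4.739 μg/mL.
Peak 4.7 μg/mL vs MTC 4 μg/mL: exceeds toxic threshold.

4.7 μg/mL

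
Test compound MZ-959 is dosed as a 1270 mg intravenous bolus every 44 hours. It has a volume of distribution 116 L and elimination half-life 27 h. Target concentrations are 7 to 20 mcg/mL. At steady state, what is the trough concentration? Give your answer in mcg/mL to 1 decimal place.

τ/t½ = 44/27 ≈ 1.6296, so fraction remaining f = (1/2)^(44/27) ≈ 0.3232.
Each bolus raises the concentration by D/Vd = 1270/116 ≈ 10.948 mcg/mL.
Steady-state trough Cmin,ss = C₀·f/(1−f) ≈ 10.948 × 0.3232/0.6768 ≈ 5.228 mcg/mL.
Trough 5.2 mcg/mL vs MEC 7 mcg/mL: subtherapeutic.

5.2 mcg/mL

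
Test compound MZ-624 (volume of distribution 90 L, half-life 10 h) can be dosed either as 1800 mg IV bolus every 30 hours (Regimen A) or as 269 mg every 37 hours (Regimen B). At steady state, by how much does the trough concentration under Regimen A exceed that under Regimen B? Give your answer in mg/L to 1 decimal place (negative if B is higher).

2.6 mg/L

Regimen A: f = (1/2)^(30/10) ≈ 0.1250; Cmin,ss = (1800/90)·f/(1−f) ≈ 2.857 mg/L.
Regimen B: f = (1/2)^(37/10) ≈ 0.0769; Cmin,ss = (269/90)·f/(1−f) ≈ 0.249 mg/L.
Difference ≈ 2.857 − 0.249 ≈ 2.608 mg/L.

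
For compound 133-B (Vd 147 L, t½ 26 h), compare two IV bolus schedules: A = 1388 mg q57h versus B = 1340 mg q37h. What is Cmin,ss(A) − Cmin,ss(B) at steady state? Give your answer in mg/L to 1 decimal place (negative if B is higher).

Regimen A: f = (1/2)^(57/26) ≈ 0.2188; Cmin,ss = (1388/147)·f/(1−f) ≈ 2.645 mg/L.
Regimen B: f = (1/2)^(37/26) ≈ 0.3729; Cmin,ss = (1340/147)·f/(1−f) ≈ 5.421 mg/L.
Difference ≈ 2.645 − 5.421 ≈ -2.776 mg/L.

-2.8 mg/L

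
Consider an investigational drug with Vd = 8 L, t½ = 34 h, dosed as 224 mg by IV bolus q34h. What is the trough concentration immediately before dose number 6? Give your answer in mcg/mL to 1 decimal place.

27.1 mcg/mL

f = (1/2)^(τ/t½) = (1/2)^(34/34) ≈ 0.5000.
C₀ = D/Vd = 224/8 ≈ 28.000 mcg/mL.
Before the 6th dose, 5 doses have been given. Superposition: Cmin = C₀·(f + f² + … + f^5).
≈ 28.000 × (0.5000 + 0.2500 + 0.1250 + 0.0625 + 0.0313) ≈ 28.000 × 0.9688 ≈ 27.126 mcg/mL.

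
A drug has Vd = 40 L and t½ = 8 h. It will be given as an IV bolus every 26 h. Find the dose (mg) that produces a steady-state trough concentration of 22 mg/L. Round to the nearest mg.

7492 mg

τ/t½ = 26/8 ≈ 3.25, so f = (1/2)^(26/8) ≈ 0.105112.
Cmin,ss = (D/Vd)·f/(1−f), so D = Cmin,ss·Vd·(1−f)/f.
D = 22 × 40 × (1−f)/f ≈ 22 × 40 × 8.51366 ≈ 7492.02 mg.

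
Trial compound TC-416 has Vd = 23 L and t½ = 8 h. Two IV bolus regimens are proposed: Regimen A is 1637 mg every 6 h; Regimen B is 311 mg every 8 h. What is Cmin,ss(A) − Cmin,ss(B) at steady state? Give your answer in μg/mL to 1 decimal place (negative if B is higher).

Regimen A: f = (1/2)^(6/8) ≈ 0.5946; Cmin,ss = (1637/23)·f/(1−f) ≈ 104.391 μg/mL.
Regimen B: f = (1/2)^(8/8) ≈ 0.5000; Cmin,ss = (311/23)·f/(1−f) ≈ 13.522 μg/mL.
Difference ≈ 104.391 − 13.522 ≈ 90.869 μg/mL.

90.9 μg/mL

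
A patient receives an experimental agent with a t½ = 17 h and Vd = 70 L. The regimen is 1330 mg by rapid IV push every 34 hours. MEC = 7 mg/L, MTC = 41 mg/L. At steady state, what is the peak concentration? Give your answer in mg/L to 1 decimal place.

25.3 mg/L

The dosing interval is 2 half-lives, so f = 2^(−2) = 0.25.
Accumulation ratio R = 1/(1 − f) = 1/0.75 = 4/3.
Single-dose peak C₀ = D/Vd = 1330/70 = 19 mg/L.
Steady-state peak Cmax,ss = C₀·R = 19 × 4/3 ≈ 25.333 mg/L.
Peak 25.3 mg/L vs MTC 41 mg/L: below toxic threshold.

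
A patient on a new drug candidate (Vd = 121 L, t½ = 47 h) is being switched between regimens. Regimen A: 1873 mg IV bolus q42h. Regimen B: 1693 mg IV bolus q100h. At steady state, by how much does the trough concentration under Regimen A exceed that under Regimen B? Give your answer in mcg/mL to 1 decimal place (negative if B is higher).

Regimen A: f = (1/2)^(42/47) ≈ 0.5383; Cmin,ss = (1873/121)·f/(1−f) ≈ 18.047 mcg/mL.
Regimen B: f = (1/2)^(100/47) ≈ 0.2288; Cmin,ss = (1693/121)·f/(1−f) ≈ 4.151 mcg/mL.
Difference ≈ 18.047 − 4.151 ≈ 13.896 mcg/mL.

13.9 mcg/mL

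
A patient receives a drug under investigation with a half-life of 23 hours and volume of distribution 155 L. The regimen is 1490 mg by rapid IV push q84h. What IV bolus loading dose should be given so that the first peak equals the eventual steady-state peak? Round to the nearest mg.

f = (1/2)^(84/23) ≈ 0.079540; accumulation ratio R = 1/(1−f) ≈ 1.08641.
Loading dose to hit Cmax,ss on first dose: D_load = D_maint·R ≈ 1490 × 1.08641 ≈ 1618.75 mg.

1619 mg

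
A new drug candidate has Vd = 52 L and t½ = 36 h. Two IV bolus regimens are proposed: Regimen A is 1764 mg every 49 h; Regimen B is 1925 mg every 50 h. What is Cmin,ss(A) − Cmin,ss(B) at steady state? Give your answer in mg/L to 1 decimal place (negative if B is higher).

-1.2 mg/L

Regimen A: f = (1/2)^(49/36) ≈ 0.3893; Cmin,ss = (1764/52)·f/(1−f) ≈ 21.625 mg/L.
Regimen B: f = (1/2)^(50/36) ≈ 0.3819; Cmin,ss = (1925/52)·f/(1−f) ≈ 22.873 mg/L.
Difference ≈ 21.625 − 22.873 ≈ -1.248 mg/L.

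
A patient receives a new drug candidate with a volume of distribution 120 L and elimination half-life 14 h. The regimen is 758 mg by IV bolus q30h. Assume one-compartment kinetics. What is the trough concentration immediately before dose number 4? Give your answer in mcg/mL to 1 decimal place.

1.8 mcg/mL

f = (1/2)^(τ/t½) = (1/2)^(30/14) ≈ 0.2264.
C₀ = D/Vd = 758/120 ≈ 6.317 mcg/mL.
Before the 4th dose, 3 doses have been given. Superposition: Cmin = C₀·(f + f² + … + f^3).
≈ 6.317 × (0.2264 + 0.0513 + 0.0116) ≈ 6.317 × 0.2893 ≈ 1.828 mcg/mL.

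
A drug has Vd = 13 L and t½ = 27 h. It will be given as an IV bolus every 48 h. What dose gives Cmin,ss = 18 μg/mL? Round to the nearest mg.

568 mg

τ/t½ = 48/27 ≈ 1.7778, so f = (1/2)^(48/27) ≈ 0.291632.
Cmin,ss = (D/Vd)·f/(1−f), so D = Cmin,ss·Vd·(1−f)/f.
D = 18 × 13 × (1−f)/f ≈ 18 × 13 × 2.42898 ≈ 568.38 mg.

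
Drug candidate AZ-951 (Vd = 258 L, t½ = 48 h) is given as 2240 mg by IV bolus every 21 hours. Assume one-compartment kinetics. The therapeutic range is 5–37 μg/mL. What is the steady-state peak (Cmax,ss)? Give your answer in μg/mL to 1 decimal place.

33.2 μg/mL

Over one 21-h interval, 21/48 ≈ 0.4375 half-lives elapse, leaving f ≈ 0.7384 of each dose.
At steady state, accumulation factor R = 1/(1 − e^(−kτ)) ≈ 3.8226.
Single-dose peak C₀ = D/Vd = 2240/258 ≈ 8.682 μg/mL.
Steady-state peak Cmax,ss = C₀·R ≈ 8.682 × 3.8226 ≈ 33.188 μg/mL.
Peak 33.2 μg/mL vs MTC 37 μg/mL: below toxic threshold.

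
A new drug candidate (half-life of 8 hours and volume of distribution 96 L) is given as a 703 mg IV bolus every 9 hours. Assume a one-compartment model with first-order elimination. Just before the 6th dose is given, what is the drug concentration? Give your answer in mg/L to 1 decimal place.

f = (1/2)^(τ/t½) = (1/2)^(9/8) ≈ 0.4585.
C₀ = D/Vd = 703/96 ≈ 7.323 mg/L.
Before the 6th dose, 5 doses have been given. Superposition: Cmin = C₀·(f + f² + … + f^5).
≈ 7.323 × (0.4585 + 0.2102 + 0.0964 + 0.0442 + 0.0203) ≈ 7.323 × 0.8296 ≈ 6.075 mg/L.

6.1 mg/L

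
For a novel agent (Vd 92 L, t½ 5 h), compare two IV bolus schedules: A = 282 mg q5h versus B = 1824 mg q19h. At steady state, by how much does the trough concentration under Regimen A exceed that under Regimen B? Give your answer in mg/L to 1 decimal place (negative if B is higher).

1.5 mg/L

Regimen A: f = (1/2)^(5/5) ≈ 0.5000; Cmin,ss = (282/92)·f/(1−f) ≈ 3.065 mg/L.
Regimen B: f = (1/2)^(19/5) ≈ 0.0718; Cmin,ss = (1824/92)·f/(1−f) ≈ 1.534 mg/L.
Difference ≈ 3.065 − 1.534 ≈ 1.531 mg/L.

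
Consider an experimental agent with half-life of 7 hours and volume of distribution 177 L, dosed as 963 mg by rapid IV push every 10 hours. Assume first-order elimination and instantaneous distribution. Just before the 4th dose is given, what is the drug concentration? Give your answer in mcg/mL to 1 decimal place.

3.1 mcg/mL

f = (1/2)^(τ/t½) = (1/2)^(10/7) ≈ 0.3715.
C₀ = D/Vd = 963/177 ≈ 5.441 mcg/mL.
Before the 4th dose, 3 doses have been given. Superposition: Cmin = C₀·(f + f² + … + f^3).
≈ 5.441 × (0.3715 + 0.1380 + 0.0513) ≈ 5.441 × 0.5608 ≈ 3.051 mcg/mL.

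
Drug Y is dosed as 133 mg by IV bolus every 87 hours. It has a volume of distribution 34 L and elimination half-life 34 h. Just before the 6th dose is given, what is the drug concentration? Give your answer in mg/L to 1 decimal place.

0.8 mg/L

f = (1/2)^(τ/t½) = (1/2)^(87/34) ≈ 0.1697.
C₀ = D/Vd = 133/34 ≈ 3.912 mg/L.
Before the 6th dose, 5 doses have been given. Superposition: Cmin = C₀·(f + f² + … + f^5).
≈ 3.912 × (0.1697 + 0.0288 + 0.0049 + 0.0008 + 0.0001) ≈ 3.912 × 0.2043 ≈ 0.799 mg/L.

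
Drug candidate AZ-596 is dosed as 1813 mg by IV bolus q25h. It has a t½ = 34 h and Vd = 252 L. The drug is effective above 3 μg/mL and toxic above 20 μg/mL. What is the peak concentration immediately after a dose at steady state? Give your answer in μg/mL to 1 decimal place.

k = ln2/t½ = ln2/34 ≈ 0.020387 h⁻¹; fraction remaining f = e^(−kτ) = e^(−0.020387×25) ≈ 0.6007.
Accumulation ratio R = 1/(1 − f) ≈ 1/0.3993 ≈ 2.5044.
Each bolus raises the concentration by D/Vd = 1813/252 ≈ 7.194 μg/mL.
Steady-state peak Cmax,ss = C₀·R ≈ 7.194 × 2.5044 ≈ 18.017 μg/mL.
Peak 18.0 μg/mL vs MTC 20 μg/mL: below toxic threshold.

18.0 μg/mL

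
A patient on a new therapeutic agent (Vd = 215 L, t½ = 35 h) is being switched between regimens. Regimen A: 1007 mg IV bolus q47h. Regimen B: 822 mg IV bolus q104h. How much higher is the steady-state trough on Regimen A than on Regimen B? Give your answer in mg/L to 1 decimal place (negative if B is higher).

2.5 mg/L

Regimen A: f = (1/2)^(47/35) ≈ 0.3942; Cmin,ss = (1007/215)·f/(1−f) ≈ 3.048 mg/L.
Regimen B: f = (1/2)^(104/35) ≈ 0.1275; Cmin,ss = (822/215)·f/(1−f) ≈ 0.559 mg/L.
Difference ≈ 3.048 − 0.559 ≈ 2.489 mg/L.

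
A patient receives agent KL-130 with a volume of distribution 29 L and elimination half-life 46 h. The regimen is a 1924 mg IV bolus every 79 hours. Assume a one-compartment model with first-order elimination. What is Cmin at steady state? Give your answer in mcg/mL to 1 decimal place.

k = ln2/t½ = ln2/46 ≈ 0.015068 h⁻¹; fraction remaining f = e^(−kτ) = e^(−0.015068×79) ≈ 0.3041.
At steady state, accumulation factor R = 1/(1 − e^(−kτ)) ≈ 1.4370.
Each bolus raises the concentration by D/Vd = 1924/29 ≈ 66.345 mcg/mL.
Cmax,ss = C₀/(1 − f) ≈ 66.345/0.6959 ≈ 95.337 mcg/mL.
One interval later, Cmin,ss = Cmax,ss·e^(−kτ) ≈ 95.337 × 0.3041 ≈ 28.992 mcg/mL.

29.0 mcg/mL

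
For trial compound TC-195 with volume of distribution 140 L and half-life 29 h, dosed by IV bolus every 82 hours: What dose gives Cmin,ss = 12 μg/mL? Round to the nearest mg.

τ/t½ = 82/29 ≈ 2.8276, so f = (1/2)^(82/29) ≈ 0.140868.
Cmin,ss = (D/Vd)·f/(1−f), so D = Cmin,ss·Vd·(1−f)/f.
D = 12 × 140 × (1−f)/f ≈ 12 × 140 × 6.09884 ≈ 10246.05 mg.

10246 mg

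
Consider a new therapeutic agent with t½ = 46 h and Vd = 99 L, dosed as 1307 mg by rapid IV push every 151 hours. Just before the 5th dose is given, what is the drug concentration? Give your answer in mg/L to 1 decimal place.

1.5 mg/L

f = (1/2)^(τ/t½) = (1/2)^(151/46) ≈ 0.1028.
C₀ = D/Vd = 1307/99 ≈ 13.202 mg/L.
Before the 5th dose, 4 doses have been given. Superposition: Cmin = C₀·(f + f² + … + f^4).
≈ 13.202 × (0.1028 + 0.0106 + 0.0011 + 0.0001) ≈ 13.202 × 0.1146 ≈ 1.513 mg/L.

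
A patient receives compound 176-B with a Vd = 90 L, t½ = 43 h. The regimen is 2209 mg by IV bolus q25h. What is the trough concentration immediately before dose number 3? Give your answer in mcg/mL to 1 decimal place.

f = (1/2)^(τ/t½) = (1/2)^(25/43) ≈ 0.6683.
C₀ = D/Vd = 2209/90 ≈ 24.544 mcg/mL.
Before the 3rd dose, 2 doses have been given. Superposition: Cmin = C₀·(f + f²).
≈ 24.544 × (0.6683 + 0.4466) ≈ 24.544 × 1.1149 ≈ 27.364 mcg/mL.

27.4 mcg/mL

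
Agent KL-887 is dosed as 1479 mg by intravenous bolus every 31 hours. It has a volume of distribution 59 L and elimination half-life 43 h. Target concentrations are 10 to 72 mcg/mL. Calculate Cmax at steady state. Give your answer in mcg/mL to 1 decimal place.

τ/t½ = 31/43 ≈ 0.72093, so fraction remaining f = (1/2)^(31/43) ≈ 0.6067.
At steady state, accumulation factor R = 1/(1 − e^(−kτ)) ≈ 2.5426.
Single-dose peak C₀ = D/Vd = 1479/59 ≈ 25.068 mcg/mL.
Steady-state peak Cmax,ss = C₀·R ≈ 25.068 × 2.5426 ≈ 63.738 mcg/mL.
Peak 63.7 mcg/mL vs MTC 72 mcg/mL: below toxic threshold.

63.7 mcg/mL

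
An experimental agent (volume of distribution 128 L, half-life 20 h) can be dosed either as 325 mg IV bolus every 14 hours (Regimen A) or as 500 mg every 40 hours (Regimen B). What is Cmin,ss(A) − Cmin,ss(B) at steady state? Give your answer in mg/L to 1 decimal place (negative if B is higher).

2.8 mg/L

Regimen A: f = (1/2)^(14/20) ≈ 0.6156; Cmin,ss = (325/128)·f/(1−f) ≈ 4.066 mg/L.
Regimen B: f = (1/2)^(40/20) ≈ 0.2500; Cmin,ss = (500/128)·f/(1−f) ≈ 1.302 mg/L.
Difference ≈ 4.066 − 1.302 ≈ 2.764 mg/L.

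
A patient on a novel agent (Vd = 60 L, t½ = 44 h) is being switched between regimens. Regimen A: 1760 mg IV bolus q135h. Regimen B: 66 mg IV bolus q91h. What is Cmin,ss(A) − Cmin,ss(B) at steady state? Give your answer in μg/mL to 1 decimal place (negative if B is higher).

3.6 μg/mL

Regimen A: f = (1/2)^(135/44) ≈ 0.1192; Cmin,ss = (1760/60)·f/(1−f) ≈ 3.970 μg/mL.
Regimen B: f = (1/2)^(91/44) ≈ 0.2385; Cmin,ss = (66/60)·f/(1−f) ≈ 0.345 μg/mL.
Difference ≈ 3.970 − 0.345 ≈ 3.625 μg/mL.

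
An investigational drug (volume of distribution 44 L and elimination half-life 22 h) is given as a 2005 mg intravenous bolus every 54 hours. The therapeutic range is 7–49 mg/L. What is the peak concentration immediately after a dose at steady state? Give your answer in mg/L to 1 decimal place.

Over one 54-h interval, 54/22 ≈ 2.4545 half-lives elapse, leaving f ≈ 0.1824 of each dose.
Accumulation ratio R = 1/(1 − f) ≈ 1/0.8176 ≈ 1.2231.
Single-dose peak C₀ = D/Vd = 2005/44 ≈ 45.568 mg/L.
Steady-state peak Cmax,ss = C₀·R ≈ 45.568 × 1.2231 ≈ 55.734 mg/L.
Peak 55.7 mg/L vs MTC 49 mg/L: exceeds toxic threshold.

55.7 mg/L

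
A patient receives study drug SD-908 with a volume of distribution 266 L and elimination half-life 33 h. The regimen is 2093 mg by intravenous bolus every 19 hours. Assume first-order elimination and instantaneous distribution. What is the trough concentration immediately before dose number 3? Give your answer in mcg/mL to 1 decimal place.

f = (1/2)^(τ/t½) = (1/2)^(19/33) ≈ 0.6709.
C₀ = D/Vd = 2093/266 ≈ 7.868 mcg/mL.
Before the 3rd dose, 2 doses have been given. Superposition: Cmin = C₀·(f + f²).
≈ 7.868 × (0.6709 + 0.4501) ≈ 7.868 × 1.1210 ≈ 8.820 mcg/mL.

8.8 mcg/mL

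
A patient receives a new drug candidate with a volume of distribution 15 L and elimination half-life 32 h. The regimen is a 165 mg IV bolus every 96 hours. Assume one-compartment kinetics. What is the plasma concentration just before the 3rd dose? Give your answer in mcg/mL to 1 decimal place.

f = (1/2)^(τ/t½) = (1/2)^(96/32) ≈ 0.1250.
C₀ = D/Vd = 165/15 ≈ 11.000 mcg/mL.
Before the 3rd dose, 2 doses have been given. Superposition: Cmin = C₀·(f + f²).
≈ 11.000 × (0.1250 + 0.0156) ≈ 11.000 × 0.1406 ≈ 1.547 mcg/mL.

1.5 mcg/mL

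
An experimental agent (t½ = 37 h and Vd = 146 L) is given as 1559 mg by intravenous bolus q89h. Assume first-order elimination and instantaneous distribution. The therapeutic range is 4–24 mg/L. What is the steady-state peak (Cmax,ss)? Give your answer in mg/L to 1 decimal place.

k = ln2/t½ = ln2/37 ≈ 0.018734 h⁻¹; fraction remaining f = e^(−kτ) = e^(−0.018734×89) ≈ 0.1888.
Accumulation ratio R = 1/(1 − f) ≈ 1/0.8112 ≈ 1.2327.
Single-dose peak C₀ = D/Vd = 1559/146 ≈ 10.678 mg/L.
Steady-state peak Cmax,ss = C₀·R ≈ 10.678 × 1.2327 ≈ 13.163 mg/L.
Peak 13.2 mg/L vs MTC 24 mg/L: below toxic threshold.

13.2 mg/L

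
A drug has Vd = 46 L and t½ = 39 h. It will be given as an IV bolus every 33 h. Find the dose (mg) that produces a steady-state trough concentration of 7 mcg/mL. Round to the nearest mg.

257 mg

τ/t½ = 33/39 ≈ 0.84615, so f = (1/2)^(33/39) ≈ 0.556266.
Cmin,ss = (D/Vd)·f/(1−f), so D = Cmin,ss·Vd·(1−f)/f.
D = 7 × 46 × (1−f)/f ≈ 7 × 46 × 0.79770 ≈ 256.86 mg.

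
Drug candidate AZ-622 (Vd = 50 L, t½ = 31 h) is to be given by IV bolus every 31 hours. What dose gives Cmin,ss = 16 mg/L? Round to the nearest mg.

800 mg

τ/t½ = 31/31 ≈ 1, so f = (1/2)^(31/31) ≈ 0.500000.
Cmin,ss = (D/Vd)·f/(1−f), so D = Cmin,ss·Vd·(1−f)/f.
D = 16 × 50 × (1−f)/f ≈ 16 × 50 × 1.00000 ≈ 800.00 mg.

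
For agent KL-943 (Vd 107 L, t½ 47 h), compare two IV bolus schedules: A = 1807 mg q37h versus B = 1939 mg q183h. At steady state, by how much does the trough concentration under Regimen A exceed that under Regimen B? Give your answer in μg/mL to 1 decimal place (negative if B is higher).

22.0 μg/mL

Regimen A: f = (1/2)^(37/47) ≈ 0.5795; Cmin,ss = (1807/107)·f/(1−f) ≈ 23.274 μg/mL.
Regimen B: f = (1/2)^(183/47) ≈ 0.0673; Cmin,ss = (1939/107)·f/(1−f) ≈ 1.308 μg/mL.
Difference ≈ 23.274 − 1.308 ≈ 21.966 μg/mL.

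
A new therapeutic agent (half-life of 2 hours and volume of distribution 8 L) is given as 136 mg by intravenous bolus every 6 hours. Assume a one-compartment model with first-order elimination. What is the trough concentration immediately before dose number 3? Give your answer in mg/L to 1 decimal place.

f = (1/2)^(τ/t½) = (1/2)^(6/2) ≈ 0.1250.
C₀ = D/Vd = 136/8 ≈ 17.000 mg/L.
Before the 3rd dose, 2 doses have been given. Superposition: Cmin = C₀·(f + f²).
≈ 17.000 × (0.1250 + 0.0156) ≈ 17.000 × 0.1406 ≈ 2.390 mg/L.

2.4 mg/L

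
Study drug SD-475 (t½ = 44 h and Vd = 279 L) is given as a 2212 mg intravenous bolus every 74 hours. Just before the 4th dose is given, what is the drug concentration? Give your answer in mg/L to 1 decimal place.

3.5 mg/L

f = (1/2)^(τ/t½) = (1/2)^(74/44) ≈ 0.3117.
C₀ = D/Vd = 2212/279 ≈ 7.928 mg/L.
Before the 4th dose, 3 doses have been given. Superposition: Cmin = C₀·(f + f² + … + f^3).
≈ 7.928 × (0.3117 + 0.0972 + 0.0303) ≈ 7.928 × 0.4392 ≈ 3.482 mg/L.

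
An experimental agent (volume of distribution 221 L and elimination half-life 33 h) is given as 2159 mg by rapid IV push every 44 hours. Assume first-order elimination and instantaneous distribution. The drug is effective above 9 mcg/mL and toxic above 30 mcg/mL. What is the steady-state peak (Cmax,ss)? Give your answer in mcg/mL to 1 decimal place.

16.2 mcg/mL

τ/t½ = 44/33 ≈ 1.3333, so fraction remaining f = (1/2)^(44/33) ≈ 0.3969.
Accumulation ratio R = 1/(1 − f) ≈ 1/0.6031 ≈ 1.6581.
Single-dose peak C₀ = D/Vd = 2159/221 ≈ 9.769 mcg/mL.
Steady-state peak Cmax,ss = C₀·R ≈ 9.769 × 1.6581 ≈ 16.198 mcg/mL.
Peak 16.2 mcg/mL vs MTC 30 mcg/mL: below toxic threshold.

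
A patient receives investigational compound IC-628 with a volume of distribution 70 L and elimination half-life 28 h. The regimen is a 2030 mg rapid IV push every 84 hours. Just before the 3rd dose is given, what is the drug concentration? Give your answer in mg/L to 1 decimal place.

4.1 mg/L

f = (1/2)^(τ/t½) = (1/2)^(84/28) ≈ 0.1250.
C₀ = D/Vd = 2030/70 ≈ 29.000 mg/L.
Before the 3rd dose, 2 doses have been given. Superposition: Cmin = C₀·(f + f²).
≈ 29.000 × (0.1250 + 0.0156) ≈ 29.000 × 0.1406 ≈ 4.077 mg/L.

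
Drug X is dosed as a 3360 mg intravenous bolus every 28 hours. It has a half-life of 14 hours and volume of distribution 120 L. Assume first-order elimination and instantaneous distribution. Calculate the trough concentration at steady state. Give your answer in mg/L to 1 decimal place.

τ = 28 h = 2 half-lives, so f = (1/2)^2 = 0.25.
At steady state, R = 1/(1 − 0.25) = 4/3.
Single-dose peak C₀ = D/Vd = 3360/120 = 28 mg/L.
Steady-state peak Cmax,ss = C₀·R = 28 × 4/3 ≈ 37.333 mg/L.
Steady-state trough Cmin,ss = Cmax,ss·f ≈ 37.333 × 0.25 ≈ 9.333 mg/L.

9.3 mg/L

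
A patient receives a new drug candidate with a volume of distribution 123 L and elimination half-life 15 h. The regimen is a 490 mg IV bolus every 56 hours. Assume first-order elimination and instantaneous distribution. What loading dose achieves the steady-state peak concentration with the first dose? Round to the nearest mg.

f = (1/2)^(56/15) ≈ 0.075189; accumulation ratio R = 1/(1−f) ≈ 1.08130.
Loading dose to hit Cmax,ss on first dose: D_load = D_maint·R ≈ 490 × 1.08130 ≈ 529.84 mg.

530 mg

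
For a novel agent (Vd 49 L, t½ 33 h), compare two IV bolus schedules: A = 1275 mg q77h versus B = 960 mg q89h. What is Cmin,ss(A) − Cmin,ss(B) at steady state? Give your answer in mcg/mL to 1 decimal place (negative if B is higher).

2.9 mcg/mL

Regimen A: f = (1/2)^(77/33) ≈ 0.1984; Cmin,ss = (1275/49)·f/(1−f) ≈ 6.440 mcg/mL.
Regimen B: f = (1/2)^(89/33) ≈ 0.1542; Cmin,ss = (960/49)·f/(1−f) ≈ 3.572 mcg/mL.
Difference ≈ 6.440 − 3.572 ≈ 2.868 mcg/mL.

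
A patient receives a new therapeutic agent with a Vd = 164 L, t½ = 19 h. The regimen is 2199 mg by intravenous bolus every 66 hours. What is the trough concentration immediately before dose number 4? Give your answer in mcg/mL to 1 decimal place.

1.3 mcg/mL

f = (1/2)^(τ/t½) = (1/2)^(66/19) ≈ 0.0900.
C₀ = D/Vd = 2199/164 ≈ 13.409 mcg/mL.
Before the 4th dose, 3 doses have been given. Superposition: Cmin = C₀·(f + f² + … + f^3).
≈ 13.409 × (0.0900 + 0.0081 + 0.0007) ≈ 13.409 × 0.0988 ≈ 1.325 mcg/mL.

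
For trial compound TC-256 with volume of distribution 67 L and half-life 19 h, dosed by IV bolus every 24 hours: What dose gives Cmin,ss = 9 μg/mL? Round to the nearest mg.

τ/t½ = 24/19 ≈ 1.2632, so f = (1/2)^(24/19) ≈ 0.416631.
Cmin,ss = (D/Vd)·f/(1−f), so D = Cmin,ss·Vd·(1−f)/f.
D = 9 × 67 × (1−f)/f ≈ 9 × 67 × 1.40021 ≈ 844.33 mg.

844 mg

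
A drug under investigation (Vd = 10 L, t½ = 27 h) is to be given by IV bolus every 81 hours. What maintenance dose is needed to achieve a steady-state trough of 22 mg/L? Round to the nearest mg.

1540 mg

τ/t½ = 81/27 ≈ 3, so f = (1/2)^(81/27) ≈ 0.125000.
Cmin,ss = (D/Vd)·f/(1−f), so D = Cmin,ss·Vd·(1−f)/f.
D = 22 × 10 × (1−f)/f ≈ 22 × 10 × 7.00000 ≈ 1540.00 mg.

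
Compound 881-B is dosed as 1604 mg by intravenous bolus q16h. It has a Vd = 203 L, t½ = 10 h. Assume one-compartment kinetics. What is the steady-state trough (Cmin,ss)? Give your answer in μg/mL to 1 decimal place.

k = ln2/t½ = ln2/10 ≈ 0.069315 h⁻¹; fraction remaining f = e^(−kτ) = e^(−0.069315×16) ≈ 0.3299.
Accumulation ratio R = 1/(1 − f) ≈ 1/0.6701 ≈ 1.4923.
Each bolus raises the concentration by D/Vd = 1604/203 ≈ 7.901 μg/mL.
Steady-state peak Cmax,ss = C₀·R ≈ 7.901 × 1.4923 ≈ 11.791 μg/mL.
One interval later, Cmin,ss = Cmax,ss·e^(−kτ) ≈ 11.791 × 0.3299 ≈ 3.890 μg/mL.

3.9 μg/mL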